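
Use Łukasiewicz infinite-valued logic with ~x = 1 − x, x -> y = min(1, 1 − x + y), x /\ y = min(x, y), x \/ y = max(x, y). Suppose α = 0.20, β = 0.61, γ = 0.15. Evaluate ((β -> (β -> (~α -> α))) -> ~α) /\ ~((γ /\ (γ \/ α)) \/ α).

~α = 1 − 0.20 = 0.80
~α -> α = min(1, 1 − 0.80 + 0.20) = min(1, 0.40) = 0.40
β -> (~α -> α) = min(1, 1 − 0.61 + 0.40) = min(1, 0.79) = 0.79
β -> (β -> (~α -> α)) = min(1, 1 − 0.61 + 0.79) = min(1, 1.18) = 1.00
(β -> (β -> (~α -> α))) -> ~α = min(1, 1 − 1.00 + 0.80) = min(1, 0.80) = 0.80
γ \/ α = max(0.15, 0.20) = 0.20
γ /\ (γ \/ α) = min(0.15, 0.20) = 0.15
(γ /\ (γ \/ α)) \/ α = max(0.15, 0.20) = 0.20
~((γ /\ (γ \/ α)) \/ α) = 1 − 0.20 = 0.80
((β -> (β -> (~α -> α))) -> ~α) /\ ~((γ /\ (γ \/ α)) \/ α) = min(0.80, 0.80) = 0.80

0.80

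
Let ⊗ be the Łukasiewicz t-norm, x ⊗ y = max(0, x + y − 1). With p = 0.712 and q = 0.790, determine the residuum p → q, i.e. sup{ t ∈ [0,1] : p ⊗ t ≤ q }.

The residuum of the Łukasiewicz t-norm gives the supremum: min(1, 1 − 0.712 + 0.790).
1 − 0.712 + 0.790 = 1.078, so t = min(1, 1.078) = 1.000.
Check: 0.712 ⊗ 1.000 = max(0, 0.712) = 0.712 ≤ 0.790.

1.000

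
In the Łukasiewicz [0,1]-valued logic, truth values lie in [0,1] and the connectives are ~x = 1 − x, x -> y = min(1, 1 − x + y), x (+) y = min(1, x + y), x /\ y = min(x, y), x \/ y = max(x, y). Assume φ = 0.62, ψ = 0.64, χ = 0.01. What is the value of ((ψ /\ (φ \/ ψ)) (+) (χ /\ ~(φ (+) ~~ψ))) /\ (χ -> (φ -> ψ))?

0.64

φ \/ ψ = max(0.62, 0.64) = 0.64
ψ /\ (φ \/ ψ) = min(0.64, 0.64) = 0.64
~ψ = 1 − 0.64 = 0.36
~~ψ = 1 − 0.36 = 0.64
φ (+) ~~ψ = min(1, 0.62 + 0.64) = min(1, 1.26) = 1.00
~(φ (+) ~~ψ) = 1 − 1.00 = 0.00
χ /\ ~(φ (+) ~~ψ) = min(0.01, 0.00) = 0.00
(ψ /\ (φ \/ ψ)) (+) (χ /\ ~(φ (+) ~~ψ)) = min(1, 0.64 + 0.00) = min(1, 0.64) = 0.64
φ -> ψ = min(1, 1 − 0.62 + 0.64) = min(1, 1.02) = 1.00
χ -> (φ -> ψ) = min(1, 1 − 0.01 + 1.00) = min(1, 1.99) = 1.00
((ψ /\ (φ \/ ψ)) (+) (χ /\ ~(φ (+) ~~ψ))) /\ (χ -> (φ -> ψ)) = min(0.64, 1.00) = 0.64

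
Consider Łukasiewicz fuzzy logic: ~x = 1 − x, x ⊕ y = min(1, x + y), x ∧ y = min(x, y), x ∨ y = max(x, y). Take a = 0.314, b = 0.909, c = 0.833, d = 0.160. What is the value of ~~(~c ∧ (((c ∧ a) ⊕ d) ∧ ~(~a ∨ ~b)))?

0.167

~c = 1 − 0.833 = 0.167
c ∧ a = min(0.833, 0.314) = 0.314
(c ∧ a) ⊕ d = min(1, 0.314 + 0.160) = min(1, 0.474) = 0.474
~a = 1 − 0.314 = 0.686
~b = 1 − 0.909 = 0.091
~a ∨ ~b = max(0.686, 0.091) = 0.686
~(~a ∨ ~b) = 1 − 0.686 = 0.314
((c ∧ a) ⊕ d) ∧ ~(~a ∨ ~b) = min(0.474, 0.314) = 0.314
~c ∧ (((c ∧ a) ⊕ d) ∧ ~(~a ∨ ~b)) = min(0.167, 0.314) = 0.167
~(~c ∧ (((c ∧ a) ⊕ d) ∧ ~(~a ∨ ~b))) = 1 − 0.167 = 0.833
~~(~c ∧ (((c ∧ a) ⊕ d) ∧ ~(~a ∨ ~b))) = 1 − 0.833 = 0.167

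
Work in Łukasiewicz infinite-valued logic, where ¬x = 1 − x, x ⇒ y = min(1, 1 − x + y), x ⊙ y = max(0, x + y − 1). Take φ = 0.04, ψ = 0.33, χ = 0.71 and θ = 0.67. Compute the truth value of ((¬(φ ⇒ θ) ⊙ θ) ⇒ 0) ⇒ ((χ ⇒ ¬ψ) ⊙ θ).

φ ⇒ θ = min(1, 1 − 0.04 + 0.67) = min(1, 1.63) = 1.00
¬(φ ⇒ θ) = 1 − 1.00 = 0.00
¬(φ ⇒ θ) ⊙ θ = max(0, 0.00 + 0.67 − 1) = max(0, -0.33) = 0.00
(¬(φ ⇒ θ) ⊙ θ) ⇒ 0 = min(1, 1 − 0.00 + 0.00) = min(1, 1.00) = 1.00
¬ψ = 1 − 0.33 = 0.67
χ ⇒ ¬ψ = min(1, 1 − 0.71 + 0.67) = min(1, 0.96) = 0.96
(χ ⇒ ¬ψ) ⊙ θ = max(0, 0.96 + 0.67 − 1) = max(0, 0.63) = 0.63
((¬(φ ⇒ θ) ⊙ θ) ⇒ 0) ⇒ ((χ ⇒ ¬ψ) ⊙ θ) = min(1, 1 − 1.00 + 0.63) = min(1, 0.63) = 0.63

0.63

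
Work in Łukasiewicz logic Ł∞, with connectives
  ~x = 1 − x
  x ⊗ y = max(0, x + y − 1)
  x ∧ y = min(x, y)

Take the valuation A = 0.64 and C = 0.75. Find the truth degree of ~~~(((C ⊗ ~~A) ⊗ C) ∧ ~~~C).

0.86

~A = 1 − 0.64 = 0.36
~~A = 1 − 0.36 = 0.64
C ⊗ ~~A = max(0, 0.75 + 0.64 − 1) = max(0, 0.39) = 0.39
(C ⊗ ~~A) ⊗ C = max(0, 0.39 + 0.75 − 1) = max(0, 0.14) = 0.14
~C = 1 − 0.75 = 0.25
~~C = 1 − 0.25 = 0.75
~~~C = 1 − 0.75 = 0.25
((C ⊗ ~~A) ⊗ C) ∧ ~~~C = min(0.14, 0.25) = 0.14
~(((C ⊗ ~~A) ⊗ C) ∧ ~~~C) = 1 − 0.14 = 0.86
~~(((C ⊗ ~~A) ⊗ C) ∧ ~~~C) = 1 − 0.86 = 0.14
~~~(((C ⊗ ~~A) ⊗ C) ∧ ~~~C) = 1 − 0.14 = 0.86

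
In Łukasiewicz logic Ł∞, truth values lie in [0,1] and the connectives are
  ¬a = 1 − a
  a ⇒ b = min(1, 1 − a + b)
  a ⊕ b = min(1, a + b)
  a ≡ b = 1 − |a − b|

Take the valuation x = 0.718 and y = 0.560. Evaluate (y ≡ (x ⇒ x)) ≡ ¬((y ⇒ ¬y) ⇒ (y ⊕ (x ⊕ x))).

x ⇒ x = min(1, 1 − 0.718 + 0.718) = min(1, 1.000) = 1.000
y ≡ (x ⇒ x) = 1 − |0.560 − 1.000| = 1 − 0.440 = 0.560
¬y = 1 − 0.560 = 0.440
y ⇒ ¬y = min(1, 1 − 0.560 + 0.440) = min(1, 0.880) = 0.880
x ⊕ x = min(1, 0.718 + 0.718) = min(1, 1.436) = 1.000
y ⊕ (x ⊕ x) = min(1, 0.560 + 1.000) = min(1, 1.560) = 1.000
(y ⇒ ¬y) ⇒ (y ⊕ (x ⊕ x)) = min(1, 1 − 0.880 + 1.000) = min(1, 1.120) = 1.000
¬((y ⇒ ¬y) ⇒ (y ⊕ (x ⊕ x))) = 1 − 1.000 = 0.000
(y ≡ (x ⇒ x)) ≡ ¬((y ⇒ ¬y) ⇒ (y ⊕ (x ⊕ x))) = 1 − |0.560 − 0.000| = 1 − 0.560 = 0.440

0.440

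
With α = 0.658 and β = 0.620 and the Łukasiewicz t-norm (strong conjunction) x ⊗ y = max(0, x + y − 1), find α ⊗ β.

0.278

α ⊗ β = max(0, 0.658 + 0.620 − 1) = max(0, 0.278) = 0.278
For comparison, the Gödel (minimum) t-norm min(x, y) would give 0.620.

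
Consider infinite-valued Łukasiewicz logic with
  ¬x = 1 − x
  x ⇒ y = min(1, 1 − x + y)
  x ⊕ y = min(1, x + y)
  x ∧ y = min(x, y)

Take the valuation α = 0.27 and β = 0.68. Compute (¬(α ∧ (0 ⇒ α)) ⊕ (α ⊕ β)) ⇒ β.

0.68

0 ⇒ α = min(1, 1 − 0.00 + 0.27) = min(1, 1.27) = 1.00
α ∧ (0 ⇒ α) = min(0.27, 1.00) = 0.27
¬(α ∧ (0 ⇒ α)) = 1 − 0.27 = 0.73
α ⊕ β = min(1, 0.27 + 0.68) = min(1, 0.95) = 0.95
¬(α ∧ (0 ⇒ α)) ⊕ (α ⊕ β) = min(1, 0.73 + 0.95) = min(1, 1.68) = 1.00
(¬(α ∧ (0 ⇒ α)) ⊕ (α ⊕ β)) ⇒ β = min(1, 1 − 1.00 + 0.68) = min(1, 0.68) = 0.68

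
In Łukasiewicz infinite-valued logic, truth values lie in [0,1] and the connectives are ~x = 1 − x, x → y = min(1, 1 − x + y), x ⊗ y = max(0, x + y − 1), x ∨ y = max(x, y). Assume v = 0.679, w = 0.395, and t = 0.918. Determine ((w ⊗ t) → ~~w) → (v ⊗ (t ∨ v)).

w ⊗ t = max(0, 0.395 + 0.918 − 1) = max(0, 0.313) = 0.313
~w = 1 − 0.395 = 0.605
~~w = 1 − 0.605 = 0.395
(w ⊗ t) → ~~w = min(1, 1 − 0.313 + 0.395) = min(1, 1.082) = 1.000
t ∨ v = max(0.918, 0.679) = 0.918
v ⊗ (t ∨ v) = max(0, 0.679 + 0.918 − 1) = max(0, 0.597) = 0.597
((w ⊗ t) → ~~w) → (v ⊗ (t ∨ v)) = min(1, 1 − 1.000 + 0.597) = min(1, 0.597) = 0.597

0.597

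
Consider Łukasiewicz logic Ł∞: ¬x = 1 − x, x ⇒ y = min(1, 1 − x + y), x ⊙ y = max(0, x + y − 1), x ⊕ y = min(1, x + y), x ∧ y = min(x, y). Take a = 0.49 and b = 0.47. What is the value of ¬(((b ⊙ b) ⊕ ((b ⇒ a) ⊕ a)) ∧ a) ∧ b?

0.47

b ⊙ b = max(0, 0.47 + 0.47 − 1) = max(0, -0.06) = 0.00
b ⇒ a = min(1, 1 − 0.47 + 0.49) = min(1, 1.02) = 1.00
(b ⇒ a) ⊕ a = min(1, 1.00 + 0.49) = min(1, 1.49) = 1.00
(b ⊙ b) ⊕ ((b ⇒ a) ⊕ a) = min(1, 0.00 + 1.00) = min(1, 1.00) = 1.00
((b ⊙ b) ⊕ ((b ⇒ a) ⊕ a)) ∧ a = min(1.00, 0.49) = 0.49
¬(((b ⊙ b) ⊕ ((b ⇒ a) ⊕ a)) ∧ a) = 1 − 0.49 = 0.51
¬(((b ⊙ b) ⊕ ((b ⇒ a) ⊕ a)) ∧ a) ∧ b = min(0.51, 0.47) = 0.47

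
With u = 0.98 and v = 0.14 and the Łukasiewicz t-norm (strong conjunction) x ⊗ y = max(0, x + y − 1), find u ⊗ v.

0.12

u ⊗ v = max(0, 0.98 + 0.14 − 1) = max(0, 0.12) = 0.12
For comparison, the Gödel (minimum) t-norm min(x, y) would give 0.14.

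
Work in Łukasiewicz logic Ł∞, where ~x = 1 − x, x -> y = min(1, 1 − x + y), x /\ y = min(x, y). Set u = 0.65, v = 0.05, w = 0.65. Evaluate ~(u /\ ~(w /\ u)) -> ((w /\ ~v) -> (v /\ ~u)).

w /\ u = min(0.65, 0.65) = 0.65
~(w /\ u) = 1 − 0.65 = 0.35
u /\ ~(w /\ u) = min(0.65, 0.35) = 0.35
~(u /\ ~(w /\ u)) = 1 − 0.35 = 0.65
~v = 1 − 0.05 = 0.95
w /\ ~v = min(0.65, 0.95) = 0.65
~u = 1 − 0.65 = 0.35
v /\ ~u = min(0.05, 0.35) = 0.05
(w /\ ~v) -> (v /\ ~u) = min(1, 1 − 0.65 + 0.05) = min(1, 0.40) = 0.40
~(u /\ ~(w /\ u)) -> ((w /\ ~v) -> (v /\ ~u)) = min(1, 1 − 0.65 + 0.40) = min(1, 0.75) = 0.75

0.75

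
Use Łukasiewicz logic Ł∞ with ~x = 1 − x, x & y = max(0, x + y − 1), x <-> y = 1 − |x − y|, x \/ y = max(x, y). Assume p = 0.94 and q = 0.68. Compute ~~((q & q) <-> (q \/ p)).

q & q = max(0, 0.68 + 0.68 − 1) = max(0, 0.36) = 0.36
q \/ p = max(0.68, 0.94) = 0.94
(q & q) <-> (q \/ p) = 1 − |0.36 − 0.94| = 1 − 0.58 = 0.42
~((q & q) <-> (q \/ p)) = 1 − 0.42 = 0.58
~~((q & q) <-> (q \/ p)) = 1 − 0.58 = 0.42

0.42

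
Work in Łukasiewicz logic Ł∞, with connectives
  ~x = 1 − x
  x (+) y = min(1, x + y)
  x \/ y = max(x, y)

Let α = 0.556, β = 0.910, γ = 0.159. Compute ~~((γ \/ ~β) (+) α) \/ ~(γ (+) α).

~β = 1 − 0.910 = 0.090
γ \/ ~β = max(0.159, 0.090) = 0.159
(γ \/ ~β) (+) α = min(1, 0.159 + 0.556) = min(1, 0.715) = 0.715
~((γ \/ ~β) (+) α) = 1 − 0.715 = 0.285
~~((γ \/ ~β) (+) α) = 1 − 0.285 = 0.715
γ (+) α = min(1, 0.159 + 0.556) = min(1, 0.715) = 0.715
~(γ (+) α) = 1 − 0.715 = 0.285
~~((γ \/ ~β) (+) α) \/ ~(γ (+) α) = max(0.715, 0.285) = 0.715

0.715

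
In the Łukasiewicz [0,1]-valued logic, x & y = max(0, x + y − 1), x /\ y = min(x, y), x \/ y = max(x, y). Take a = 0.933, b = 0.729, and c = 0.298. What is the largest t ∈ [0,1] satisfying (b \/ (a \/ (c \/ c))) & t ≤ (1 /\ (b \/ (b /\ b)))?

c \/ c = max(0.298, 0.298) = 0.298
a \/ (c \/ c) = max(0.933, 0.298) = 0.933
b \/ (a \/ (c \/ c)) = max(0.729, 0.933) = 0.933
So the left factor is b \/ (a \/ (c \/ c)) = 0.933.
b /\ b = min(0.729, 0.729) = 0.729
b \/ (b /\ b) = max(0.729, 0.729) = 0.729
1 /\ (b \/ (b /\ b)) = min(1.000, 0.729) = 0.729
So the right-hand bound is 1 /\ (b \/ (b /\ b)) = 0.729.
The residuum of the Łukasiewicz t-norm gives the supremum: min(1, 1 − 0.933 + 0.729).
1 − 0.933 + 0.729 = 0.796, so t = min(1, 0.796) = 0.796.
Check: 0.933 & 0.796 = max(0, 0.729) = 0.729 ≤ 0.729.

0.796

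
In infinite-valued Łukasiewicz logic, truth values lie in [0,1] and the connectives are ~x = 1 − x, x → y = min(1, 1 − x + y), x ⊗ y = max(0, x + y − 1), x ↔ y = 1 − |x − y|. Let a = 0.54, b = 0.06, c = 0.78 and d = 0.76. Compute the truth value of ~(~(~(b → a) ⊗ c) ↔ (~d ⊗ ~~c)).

0.98

b → a = min(1, 1 − 0.06 + 0.54) = min(1, 1.48) = 1.00
~(b → a) = 1 − 1.00 = 0.00
~(b → a) ⊗ c = max(0, 0.00 + 0.78 − 1) = max(0, -0.22) = 0.00
~(~(b → a) ⊗ c) = 1 − 0.00 = 1.00
~d = 1 − 0.76 = 0.24
~c = 1 − 0.78 = 0.22
~~c = 1 − 0.22 = 0.78
~d ⊗ ~~c = max(0, 0.24 + 0.78 − 1) = max(0, 0.02) = 0.02
~(~(b → a) ⊗ c) ↔ (~d ⊗ ~~c) = 1 − |1.00 − 0.02| = 1 − 0.98 = 0.02
~(~(~(b → a) ⊗ c) ↔ (~d ⊗ ~~c)) = 1 − 0.02 = 0.98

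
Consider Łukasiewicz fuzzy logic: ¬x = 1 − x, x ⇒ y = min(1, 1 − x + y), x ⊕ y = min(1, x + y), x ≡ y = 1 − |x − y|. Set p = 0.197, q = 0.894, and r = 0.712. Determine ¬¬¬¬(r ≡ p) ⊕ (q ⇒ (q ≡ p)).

r ≡ p = 1 − |0.712 − 0.197| = 1 − 0.515 = 0.485
¬(r ≡ p) = 1 − 0.485 = 0.515
¬¬(r ≡ p) = 1 − 0.515 = 0.485
¬¬¬(r ≡ p) = 1 − 0.485 = 0.515
¬¬¬¬(r ≡ p) = 1 − 0.515 = 0.485
q ≡ p = 1 − |0.894 − 0.197| = 1 − 0.697 = 0.303
q ⇒ (q ≡ p) = min(1, 1 − 0.894 + 0.303) = min(1, 0.409) = 0.409
¬¬¬¬(r ≡ p) ⊕ (q ⇒ (q ≡ p)) = min(1, 0.485 + 0.409) = min(1, 0.894) = 0.894

0.894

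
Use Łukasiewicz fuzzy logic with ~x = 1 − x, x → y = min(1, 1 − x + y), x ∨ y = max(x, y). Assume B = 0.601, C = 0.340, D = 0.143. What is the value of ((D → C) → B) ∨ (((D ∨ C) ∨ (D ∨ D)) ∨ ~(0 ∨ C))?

0.660

D → C = min(1, 1 − 0.143 + 0.340) = min(1, 1.197) = 1.000
(D → C) → B = min(1, 1 − 1.000 + 0.601) = min(1, 0.601) = 0.601
D ∨ C = max(0.143, 0.340) = 0.340
D ∨ D = max(0.143, 0.143) = 0.143
(D ∨ C) ∨ (D ∨ D) = max(0.340, 0.143) = 0.340
0 ∨ C = max(0.000, 0.340) = 0.340
~(0 ∨ C) = 1 − 0.340 = 0.660
((D ∨ C) ∨ (D ∨ D)) ∨ ~(0 ∨ C) = max(0.340, 0.660) = 0.660
((D → C) → B) ∨ (((D ∨ C) ∨ (D ∨ D)) ∨ ~(0 ∨ C)) = max(0.601, 0.660) = 0.660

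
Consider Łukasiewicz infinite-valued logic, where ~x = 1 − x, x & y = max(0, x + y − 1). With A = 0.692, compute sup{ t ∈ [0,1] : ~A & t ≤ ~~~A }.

~A = 1 − 0.692 = 0.308
So the left factor is ~A = 0.308.
~~A = 1 − 0.308 = 0.692
~~~A = 1 − 0.692 = 0.308
So the right-hand bound is ~~~A = 0.308.
The residuum of the Łukasiewicz t-norm gives the supremum: min(1, 1 − 0.308 + 0.308).
1 − 0.308 + 0.308 = 1.000, so t = min(1, 1.000) = 1.000.
Check: 0.308 & 1.000 = max(0, 0.308) = 0.308 ≤ 0.308.

1.000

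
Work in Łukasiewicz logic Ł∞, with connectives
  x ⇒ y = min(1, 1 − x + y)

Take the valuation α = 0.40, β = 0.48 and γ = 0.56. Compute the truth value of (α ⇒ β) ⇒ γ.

0.56

α ⇒ β = min(1, 1 − 0.40 + 0.48) = min(1, 1.08) = 1.00
(α ⇒ β) ⇒ γ = min(1, 1 − 1.00 + 0.56) = min(1, 0.56) = 0.56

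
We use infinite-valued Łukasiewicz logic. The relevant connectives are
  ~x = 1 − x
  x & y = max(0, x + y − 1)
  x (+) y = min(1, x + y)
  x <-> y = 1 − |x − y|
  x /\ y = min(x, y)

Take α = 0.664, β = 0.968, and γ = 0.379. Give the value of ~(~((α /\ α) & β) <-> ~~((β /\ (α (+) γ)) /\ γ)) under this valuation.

α /\ α = min(0.664, 0.664) = 0.664
(α /\ α) & β = max(0, 0.664 + 0.968 − 1) = max(0, 0.632) = 0.632
~((α /\ α) & β) = 1 − 0.632 = 0.368
α (+) γ = min(1, 0.664 + 0.379) = min(1, 1.043) = 1.000
β /\ (α (+) γ) = min(0.968, 1.000) = 0.968
(β /\ (α (+) γ)) /\ γ = min(0.968, 0.379) = 0.379
~((β /\ (α (+) γ)) /\ γ) = 1 − 0.379 = 0.621
~~((β /\ (α (+) γ)) /\ γ) = 1 − 0.621 = 0.379
~((α /\ α) & β) <-> ~~((β /\ (α (+) γ)) /\ γ) = 1 − |0.368 − 0.379| = 1 − 0.011 = 0.989
~(~((α /\ α) & β) <-> ~~((β /\ (α (+) γ)) /\ γ)) = 1 − 0.989 = 0.011

0.011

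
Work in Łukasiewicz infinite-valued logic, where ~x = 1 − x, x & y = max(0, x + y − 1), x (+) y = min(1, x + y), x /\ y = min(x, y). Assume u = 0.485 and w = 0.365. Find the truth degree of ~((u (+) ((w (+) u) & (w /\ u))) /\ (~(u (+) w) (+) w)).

0.485

w (+) u = min(1, 0.365 + 0.485) = min(1, 0.850) = 0.850
w /\ u = min(0.365, 0.485) = 0.365
(w (+) u) & (w /\ u) = max(0, 0.850 + 0.365 − 1) = max(0, 0.215) = 0.215
u (+) ((w (+) u) & (w /\ u)) = min(1, 0.485 + 0.215) = min(1, 0.700) = 0.700
u (+) w = min(1, 0.485 + 0.365) = min(1, 0.850) = 0.850
~(u (+) w) = 1 − 0.850 = 0.150
~(u (+) w) (+) w = min(1, 0.150 + 0.365) = min(1, 0.515) = 0.515
(u (+) ((w (+) u) & (w /\ u))) /\ (~(u (+) w) (+) w) = min(0.700, 0.515) = 0.515
~((u (+) ((w (+) u) & (w /\ u))) /\ (~(u (+) w) (+) w)) = 1 − 0.515 = 0.485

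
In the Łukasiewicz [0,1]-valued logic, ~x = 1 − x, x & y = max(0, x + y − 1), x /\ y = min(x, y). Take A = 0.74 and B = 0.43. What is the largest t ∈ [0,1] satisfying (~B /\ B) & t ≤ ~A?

0.83

~B = 1 − 0.43 = 0.57
~B /\ B = min(0.57, 0.43) = 0.43
So the left factor is ~B /\ B = 0.43.
~A = 1 − 0.74 = 0.26
So the right-hand bound is ~A = 0.26.
The residuum of the Łukasiewicz t-norm gives the supremum: min(1, 1 − 0.43 + 0.26).
1 − 0.43 + 0.26 = 0.83, so t = min(1, 0.83) = 0.83.
Check: 0.43 & 0.83 = max(0, 0.26) = 0.26 ≤ 0.26.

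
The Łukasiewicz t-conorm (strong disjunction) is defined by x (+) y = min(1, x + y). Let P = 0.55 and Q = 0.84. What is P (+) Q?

1.00

P (+) Q = min(1, 0.55 + 0.84) = min(1, 1.39) = 1.00
For comparison, the Gödel t-conorm max(x, y) would give 0.84.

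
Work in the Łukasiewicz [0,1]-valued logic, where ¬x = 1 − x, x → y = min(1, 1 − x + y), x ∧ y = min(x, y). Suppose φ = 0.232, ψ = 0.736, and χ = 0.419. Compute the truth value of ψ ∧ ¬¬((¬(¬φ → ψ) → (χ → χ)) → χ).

0.419

¬φ = 1 − 0.232 = 0.768
¬φ → ψ = min(1, 1 − 0.768 + 0.736) = min(1, 0.968) = 0.968
¬(¬φ → ψ) = 1 − 0.968 = 0.032
χ → χ = min(1, 1 − 0.419 + 0.419) = min(1, 1.000) = 1.000
¬(¬φ → ψ) → (χ → χ) = min(1, 1 − 0.032 + 1.000) = min(1, 1.968) = 1.000
(¬(¬φ → ψ) → (χ → χ)) → χ = min(1, 1 − 1.000 + 0.419) = min(1, 0.419) = 0.419
¬((¬(¬φ → ψ) → (χ → χ)) → χ) = 1 − 0.419 = 0.581
¬¬((¬(¬φ → ψ) → (χ → χ)) → χ) = 1 − 0.581 = 0.419
ψ ∧ ¬¬((¬(¬φ → ψ) → (χ → χ)) → χ) = min(0.736, 0.419) = 0.419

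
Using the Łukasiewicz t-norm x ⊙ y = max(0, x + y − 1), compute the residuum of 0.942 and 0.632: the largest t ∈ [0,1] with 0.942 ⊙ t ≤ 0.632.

The residuum of the Łukasiewicz t-norm gives the supremum: min(1, 1 − 0.942 + 0.632).
1 − 0.942 + 0.632 = 0.690, so t = min(1, 0.690) = 0.690.
Check: 0.942 ⊙ 0.690 = max(0, 0.632) = 0.632 ≤ 0.632.

0.690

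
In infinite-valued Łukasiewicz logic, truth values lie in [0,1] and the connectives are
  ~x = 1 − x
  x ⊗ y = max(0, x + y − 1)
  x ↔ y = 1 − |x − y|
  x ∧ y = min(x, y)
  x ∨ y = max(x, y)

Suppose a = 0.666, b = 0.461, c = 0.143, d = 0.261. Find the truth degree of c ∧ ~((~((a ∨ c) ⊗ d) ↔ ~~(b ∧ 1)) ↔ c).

a ∨ c = max(0.666, 0.143) = 0.666
(a ∨ c) ⊗ d = max(0, 0.666 + 0.261 − 1) = max(0, -0.073) = 0.000
~((a ∨ c) ⊗ d) = 1 − 0.000 = 1.000
b ∧ 1 = min(0.461, 1.000) = 0.461
~(b ∧ 1) = 1 − 0.461 = 0.539
~~(b ∧ 1) = 1 − 0.539 = 0.461
~((a ∨ c) ⊗ d) ↔ ~~(b ∧ 1) = 1 − |1.000 − 0.461| = 1 − 0.539 = 0.461
(~((a ∨ c) ⊗ d) ↔ ~~(b ∧ 1)) ↔ c = 1 − |0.461 − 0.143| = 1 − 0.318 = 0.682
~((~((a ∨ c) ⊗ d) ↔ ~~(b ∧ 1)) ↔ c) = 1 − 0.682 = 0.318
c ∧ ~((~((a ∨ c) ⊗ d) ↔ ~~(b ∧ 1)) ↔ c) = min(0.143, 0.318) = 0.143

0.143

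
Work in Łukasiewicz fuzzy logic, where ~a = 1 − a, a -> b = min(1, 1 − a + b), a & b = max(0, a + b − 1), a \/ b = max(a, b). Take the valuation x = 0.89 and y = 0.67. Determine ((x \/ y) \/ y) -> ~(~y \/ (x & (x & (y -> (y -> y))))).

x \/ y = max(0.89, 0.67) = 0.89
(x \/ y) \/ y = max(0.89, 0.67) = 0.89
~y = 1 − 0.67 = 0.33
y -> y = min(1, 1 − 0.67 + 0.67) = min(1, 1.00) = 1.00
y -> (y -> y) = min(1, 1 − 0.67 + 1.00) = min(1, 1.33) = 1.00
x & (y -> (y -> y)) = max(0, 0.89 + 1.00 − 1) = max(0, 0.89) = 0.89
x & (x & (y -> (y -> y))) = max(0, 0.89 + 0.89 − 1) = max(0, 0.78) = 0.78
~y \/ (x & (x & (y -> (y -> y)))) = max(0.33, 0.78) = 0.78
~(~y \/ (x & (x & (y -> (y -> y))))) = 1 − 0.78 = 0.22
((x \/ y) \/ y) -> ~(~y \/ (x & (x & (y -> (y -> y))))) = min(1, 1 − 0.89 + 0.22) = min(1, 0.33) = 0.33

0.33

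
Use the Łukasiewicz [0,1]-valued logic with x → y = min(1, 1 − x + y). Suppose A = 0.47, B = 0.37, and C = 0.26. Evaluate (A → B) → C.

A → B = min(1, 1 − 0.47 + 0.37) = min(1, 0.90) = 0.90
(A → B) → C = min(1, 1 − 0.90 + 0.26) = min(1, 0.36) = 0.36

0.36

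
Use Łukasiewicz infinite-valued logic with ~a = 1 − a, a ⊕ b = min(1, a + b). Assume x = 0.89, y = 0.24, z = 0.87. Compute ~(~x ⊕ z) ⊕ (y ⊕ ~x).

~x = 1 − 0.89 = 0.11
~x ⊕ z = min(1, 0.11 + 0.87) = min(1, 0.98) = 0.98
~(~x ⊕ z) = 1 − 0.98 = 0.02
y ⊕ ~x = min(1, 0.24 + 0.11) = min(1, 0.35) = 0.35
~(~x ⊕ z) ⊕ (y ⊕ ~x) = min(1, 0.02 + 0.35) = min(1, 0.37) = 0.37

0.37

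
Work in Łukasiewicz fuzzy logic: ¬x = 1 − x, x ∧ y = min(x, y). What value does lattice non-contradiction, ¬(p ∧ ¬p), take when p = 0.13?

0.87

¬p = 1 − 0.13 = 0.87
p ∧ ¬p = min(0.13, 0.87) = 0.13
¬(p ∧ ¬p) = 1 − 0.13 = 0.87
(The value 0.87 < 1 shows this instance is not satisfied; not a Ł∞-tautology — its value is 1 − min(a, 1−a).)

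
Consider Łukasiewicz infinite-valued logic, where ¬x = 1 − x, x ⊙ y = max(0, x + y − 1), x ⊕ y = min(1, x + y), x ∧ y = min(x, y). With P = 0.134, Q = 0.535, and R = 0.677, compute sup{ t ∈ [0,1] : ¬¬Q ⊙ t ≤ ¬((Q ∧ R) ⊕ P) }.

¬Q = 1 − 0.535 = 0.465
¬¬Q = 1 − 0.465 = 0.535
So the left factor is ¬¬Q = 0.535.
Q ∧ R = min(0.535, 0.677) = 0.535
(Q ∧ R) ⊕ P = min(1, 0.535 + 0.134) = min(1, 0.669) = 0.669
¬((Q ∧ R) ⊕ P) = 1 − 0.669 = 0.331
So the right-hand bound is ¬((Q ∧ R) ⊕ P) = 0.331.
The residuum of the Łukasiewicz t-norm gives the supremum: min(1, 1 − 0.535 + 0.331).
1 − 0.535 + 0.331 = 0.796, so t = min(1, 0.796) = 0.796.
Check: 0.535 ⊙ 0.796 = max(0, 0.331) = 0.331 ≤ 0.331.

0.796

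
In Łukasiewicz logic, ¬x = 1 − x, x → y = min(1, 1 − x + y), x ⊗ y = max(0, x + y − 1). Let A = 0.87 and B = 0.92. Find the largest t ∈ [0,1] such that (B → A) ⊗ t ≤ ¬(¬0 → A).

B → A = min(1, 1 − 0.92 + 0.87) = min(1, 0.95) = 0.95
So the left factor is B → A = 0.95.
¬0 = 1 − 0.00 = 1.00
¬0 → A = min(1, 1 − 1.00 + 0.87) = min(1, 0.87) = 0.87
¬(¬0 → A) = 1 − 0.87 = 0.13
So the right-hand bound is ¬(¬0 → A) = 0.13.
The residuum of the Łukasiewicz t-norm gives the supremum: min(1, 1 − 0.95 + 0.13).
1 − 0.95 + 0.13 = 0.18, so t = min(1, 0.18) = 0.18.
Check: 0.95 ⊗ 0.18 = max(0, 0.13) = 0.13 ≤ 0.13.

0.18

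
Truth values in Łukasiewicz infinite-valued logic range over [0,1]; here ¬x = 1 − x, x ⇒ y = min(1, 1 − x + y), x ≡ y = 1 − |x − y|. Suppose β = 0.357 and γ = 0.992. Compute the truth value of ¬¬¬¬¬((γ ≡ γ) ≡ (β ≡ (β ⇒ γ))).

0.643

γ ≡ γ = 1 − |0.992 − 0.992| = 1 − 0.000 = 1.000
β ⇒ γ = min(1, 1 − 0.357 + 0.992) = min(1, 1.635) = 1.000
β ≡ (β ⇒ γ) = 1 − |0.357 − 1.000| = 1 − 0.643 = 0.357
(γ ≡ γ) ≡ (β ≡ (β ⇒ γ)) = 1 − |1.000 − 0.357| = 1 − 0.643 = 0.357
¬((γ ≡ γ) ≡ (β ≡ (β ⇒ γ))) = 1 − 0.357 = 0.643
¬¬((γ ≡ γ) ≡ (β ≡ (β ⇒ γ))) = 1 − 0.643 = 0.357
¬¬¬((γ ≡ γ) ≡ (β ≡ (β ⇒ γ))) = 1 − 0.357 = 0.643
¬¬¬¬((γ ≡ γ) ≡ (β ≡ (β ⇒ γ))) = 1 − 0.643 = 0.357
¬¬¬¬¬((γ ≡ γ) ≡ (β ≡ (β ⇒ γ))) = 1 − 0.357 = 0.643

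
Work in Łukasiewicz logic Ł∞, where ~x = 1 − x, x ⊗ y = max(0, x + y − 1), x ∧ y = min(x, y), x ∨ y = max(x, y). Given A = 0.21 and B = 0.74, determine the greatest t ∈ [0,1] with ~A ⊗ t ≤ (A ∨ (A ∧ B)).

0.42

~A = 1 − 0.21 = 0.79
So the left factor is ~A = 0.79.
A ∧ B = min(0.21, 0.74) = 0.21
A ∨ (A ∧ B) = max(0.21, 0.21) = 0.21
So the right-hand bound is A ∨ (A ∧ B) = 0.21.
The residuum of the Łukasiewicz t-norm gives the supremum: min(1, 1 − 0.79 + 0.21).
1 − 0.79 + 0.21 = 0.42, so t = min(1, 0.42) = 0.42.
Check: 0.79 ⊗ 0.42 = max(0, 0.21) = 0.21 ≤ 0.21.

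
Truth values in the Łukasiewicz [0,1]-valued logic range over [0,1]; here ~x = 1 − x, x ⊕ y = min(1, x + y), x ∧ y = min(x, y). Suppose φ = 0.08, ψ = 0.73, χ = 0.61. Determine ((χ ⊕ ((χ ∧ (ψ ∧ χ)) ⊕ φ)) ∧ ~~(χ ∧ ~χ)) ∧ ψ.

0.39

ψ ∧ χ = min(0.73, 0.61) = 0.61
χ ∧ (ψ ∧ χ) = min(0.61, 0.61) = 0.61
(χ ∧ (ψ ∧ χ)) ⊕ φ = min(1, 0.61 + 0.08) = min(1, 0.69) = 0.69
χ ⊕ ((χ ∧ (ψ ∧ χ)) ⊕ φ) = min(1, 0.61 + 0.69) = min(1, 1.30) = 1.00
~χ = 1 − 0.61 = 0.39
χ ∧ ~χ = min(0.61, 0.39) = 0.39
~(χ ∧ ~χ) = 1 − 0.39 = 0.61
~~(χ ∧ ~χ) = 1 − 0.61 = 0.39
(χ ⊕ ((χ ∧ (ψ ∧ χ)) ⊕ φ)) ∧ ~~(χ ∧ ~χ) = min(1.00, 0.39) = 0.39
((χ ⊕ ((χ ∧ (ψ ∧ χ)) ⊕ φ)) ∧ ~~(χ ∧ ~χ)) ∧ ψ = min(0.39, 0.73) = 0.39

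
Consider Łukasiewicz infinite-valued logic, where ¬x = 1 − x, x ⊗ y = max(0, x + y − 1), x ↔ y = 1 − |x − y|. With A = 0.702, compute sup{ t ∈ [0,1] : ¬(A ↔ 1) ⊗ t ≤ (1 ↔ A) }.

A ↔ 1 = 1 − |0.702 − 1.000| = 1 − 0.298 = 0.702
¬(A ↔ 1) = 1 − 0.702 = 0.298
So the left factor is ¬(A ↔ 1) = 0.298.
1 ↔ A = 1 − |1.000 − 0.702| = 1 − 0.298 = 0.702
So the right-hand bound is 1 ↔ A = 0.702.
The residuum of the Łukasiewicz t-norm gives the supremum: min(1, 1 − 0.298 + 0.702).
1 − 0.298 + 0.702 = 1.404, so t = min(1, 1.404) = 1.000.
Check: 0.298 ⊗ 1.000 = max(0, 0.298) = 0.298 ≤ 0.702.

1.000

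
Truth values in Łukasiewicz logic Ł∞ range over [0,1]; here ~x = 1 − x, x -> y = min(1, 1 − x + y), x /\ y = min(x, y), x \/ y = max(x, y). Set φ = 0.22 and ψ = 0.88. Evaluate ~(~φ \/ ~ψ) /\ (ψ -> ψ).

0.22

~φ = 1 − 0.22 = 0.78
~ψ = 1 − 0.88 = 0.12
~φ \/ ~ψ = max(0.78, 0.12) = 0.78
~(~φ \/ ~ψ) = 1 − 0.78 = 0.22
ψ -> ψ = min(1, 1 − 0.88 + 0.88) = min(1, 1.00) = 1.00
~(~φ \/ ~ψ) /\ (ψ -> ψ) = min(0.22, 1.00) = 0.22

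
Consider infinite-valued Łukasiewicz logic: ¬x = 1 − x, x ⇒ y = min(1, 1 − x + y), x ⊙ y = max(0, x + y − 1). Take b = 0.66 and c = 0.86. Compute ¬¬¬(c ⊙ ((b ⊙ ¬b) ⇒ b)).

¬b = 1 − 0.66 = 0.34
b ⊙ ¬b = max(0, 0.66 + 0.34 − 1) = max(0, 0.00) = 0.00
(b ⊙ ¬b) ⇒ b = min(1, 1 − 0.00 + 0.66) = min(1, 1.66) = 1.00
c ⊙ ((b ⊙ ¬b) ⇒ b) = max(0, 0.86 + 1.00 − 1) = max(0, 0.86) = 0.86
¬(c ⊙ ((b ⊙ ¬b) ⇒ b)) = 1 − 0.86 = 0.14
¬¬(c ⊙ ((b ⊙ ¬b) ⇒ b)) = 1 − 0.14 = 0.86
¬¬¬(c ⊙ ((b ⊙ ¬b) ⇒ b)) = 1 − 0.86 = 0.14

0.14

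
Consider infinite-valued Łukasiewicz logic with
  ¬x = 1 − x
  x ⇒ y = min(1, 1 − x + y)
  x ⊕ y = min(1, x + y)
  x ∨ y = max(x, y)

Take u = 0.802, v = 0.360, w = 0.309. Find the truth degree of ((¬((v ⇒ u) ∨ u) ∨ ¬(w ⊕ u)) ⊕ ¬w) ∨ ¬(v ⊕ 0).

0.691

v ⇒ u = min(1, 1 − 0.360 + 0.802) = min(1, 1.442) = 1.000
(v ⇒ u) ∨ u = max(1.000, 0.802) = 1.000
¬((v ⇒ u) ∨ u) = 1 − 1.000 = 0.000
w ⊕ u = min(1, 0.309 + 0.802) = min(1, 1.111) = 1.000
¬(w ⊕ u) = 1 − 1.000 = 0.000
¬((v ⇒ u) ∨ u) ∨ ¬(w ⊕ u) = max(0.000, 0.000) = 0.000
¬w = 1 − 0.309 = 0.691
(¬((v ⇒ u) ∨ u) ∨ ¬(w ⊕ u)) ⊕ ¬w = min(1, 0.000 + 0.691) = min(1, 0.691) = 0.691
v ⊕ 0 = min(1, 0.360 + 0.000) = min(1, 0.360) = 0.360
¬(v ⊕ 0) = 1 − 0.360 = 0.640
((¬((v ⇒ u) ∨ u) ∨ ¬(w ⊕ u)) ⊕ ¬w) ∨ ¬(v ⊕ 0) = max(0.691, 0.640) = 0.691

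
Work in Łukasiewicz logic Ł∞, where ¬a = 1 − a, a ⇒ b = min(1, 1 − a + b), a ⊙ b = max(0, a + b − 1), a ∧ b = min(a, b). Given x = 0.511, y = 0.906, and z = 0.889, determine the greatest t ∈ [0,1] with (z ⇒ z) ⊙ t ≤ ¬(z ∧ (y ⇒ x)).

z ⇒ z = min(1, 1 − 0.889 + 0.889) = min(1, 1.000) = 1.000
So the left factor is z ⇒ z = 1.000.
y ⇒ x = min(1, 1 − 0.906 + 0.511) = min(1, 0.605) = 0.605
z ∧ (y ⇒ x) = min(0.889, 0.605) = 0.605
¬(z ∧ (y ⇒ x)) = 1 − 0.605 = 0.395
So the right-hand bound is ¬(z ∧ (y ⇒ x)) = 0.395.
The residuum of the Łukasiewicz t-norm gives the supremum: min(1, 1 − 1.000 + 0.395).
1 − 1.000 + 0.395 = 0.395, so t = min(1, 0.395) = 0.395.
Check: 1.000 ⊙ 0.395 = max(0, 0.395) = 0.395 ≤ 0.395.

0.395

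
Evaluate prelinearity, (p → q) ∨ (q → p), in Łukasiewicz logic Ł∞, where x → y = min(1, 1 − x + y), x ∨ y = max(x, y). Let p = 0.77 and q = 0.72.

1.00

p → q = min(1, 1 − 0.77 + 0.72) = min(1, 0.95) = 0.95
q → p = min(1, 1 − 0.72 + 0.77) = min(1, 1.05) = 1.00
(p → q) ∨ (q → p) = max(0.95, 1.00) = 1.00
(As expected: a Ł∞-tautology — holds in every MV-chain.)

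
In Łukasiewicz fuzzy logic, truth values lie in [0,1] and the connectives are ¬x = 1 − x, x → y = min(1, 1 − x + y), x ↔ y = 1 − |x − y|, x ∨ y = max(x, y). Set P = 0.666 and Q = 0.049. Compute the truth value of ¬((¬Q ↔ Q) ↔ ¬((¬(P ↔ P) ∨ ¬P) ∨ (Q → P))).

0.098

¬Q = 1 − 0.049 = 0.951
¬Q ↔ Q = 1 − |0.951 − 0.049| = 1 − 0.902 = 0.098
P ↔ P = 1 − |0.666 − 0.666| = 1 − 0.000 = 1.000
¬(P ↔ P) = 1 − 1.000 = 0.000
¬P = 1 − 0.666 = 0.334
¬(P ↔ P) ∨ ¬P = max(0.000, 0.334) = 0.334
Q → P = min(1, 1 − 0.049 + 0.666) = min(1, 1.617) = 1.000
(¬(P ↔ P) ∨ ¬P) ∨ (Q → P) = max(0.334, 1.000) = 1.000
¬((¬(P ↔ P) ∨ ¬P) ∨ (Q → P)) = 1 − 1.000 = 0.000
(¬Q ↔ Q) ↔ ¬((¬(P ↔ P) ∨ ¬P) ∨ (Q → P)) = 1 − |0.098 − 0.000| = 1 − 0.098 = 0.902
¬((¬Q ↔ Q) ↔ ¬((¬(P ↔ P) ∨ ¬P) ∨ (Q → P))) = 1 − 0.902 = 0.098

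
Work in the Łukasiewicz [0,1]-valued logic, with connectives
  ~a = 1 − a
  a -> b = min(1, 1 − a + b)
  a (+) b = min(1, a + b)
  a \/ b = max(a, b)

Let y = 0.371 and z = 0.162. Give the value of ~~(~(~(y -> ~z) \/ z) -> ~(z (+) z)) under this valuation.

0.838

~z = 1 − 0.162 = 0.838
y -> ~z = min(1, 1 − 0.371 + 0.838) = min(1, 1.467) = 1.000
~(y -> ~z) = 1 − 1.000 = 0.000
~(y -> ~z) \/ z = max(0.000, 0.162) = 0.162
~(~(y -> ~z) \/ z) = 1 − 0.162 = 0.838
z (+) z = min(1, 0.162 + 0.162) = min(1, 0.324) = 0.324
~(z (+) z) = 1 − 0.324 = 0.676
~(~(y -> ~z) \/ z) -> ~(z (+) z) = min(1, 1 − 0.838 + 0.676) = min(1, 0.838) = 0.838
~(~(~(y -> ~z) \/ z) -> ~(z (+) z)) = 1 − 0.838 = 0.162
~~(~(~(y -> ~z) \/ z) -> ~(z (+) z)) = 1 − 0.162 = 0.838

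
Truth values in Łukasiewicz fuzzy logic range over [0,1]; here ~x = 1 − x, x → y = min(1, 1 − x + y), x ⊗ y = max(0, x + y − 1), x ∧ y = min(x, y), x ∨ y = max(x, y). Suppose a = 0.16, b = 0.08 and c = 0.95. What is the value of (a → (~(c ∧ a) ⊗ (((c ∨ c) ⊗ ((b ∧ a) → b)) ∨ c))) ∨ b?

c ∧ a = min(0.95, 0.16) = 0.16
~(c ∧ a) = 1 − 0.16 = 0.84
c ∨ c = max(0.95, 0.95) = 0.95
b ∧ a = min(0.08, 0.16) = 0.08
(b ∧ a) → b = min(1, 1 − 0.08 + 0.08) = min(1, 1.00) = 1.00
(c ∨ c) ⊗ ((b ∧ a) → b) = max(0, 0.95 + 1.00 − 1) = max(0, 0.95) = 0.95
((c ∨ c) ⊗ ((b ∧ a) → b)) ∨ c = max(0.95, 0.95) = 0.95
~(c ∧ a) ⊗ (((c ∨ c) ⊗ ((b ∧ a) → b)) ∨ c) = max(0, 0.84 + 0.95 − 1) = max(0, 0.79) = 0.79
a → (~(c ∧ a) ⊗ (((c ∨ c) ⊗ ((b ∧ a) → b)) ∨ c)) = min(1, 1 − 0.16 + 0.79) = min(1, 1.63) = 1.00
(a → (~(c ∧ a) ⊗ (((c ∨ c) ⊗ ((b ∧ a) → b)) ∨ c))) ∨ b = max(1.00, 0.08) = 1.00

1.00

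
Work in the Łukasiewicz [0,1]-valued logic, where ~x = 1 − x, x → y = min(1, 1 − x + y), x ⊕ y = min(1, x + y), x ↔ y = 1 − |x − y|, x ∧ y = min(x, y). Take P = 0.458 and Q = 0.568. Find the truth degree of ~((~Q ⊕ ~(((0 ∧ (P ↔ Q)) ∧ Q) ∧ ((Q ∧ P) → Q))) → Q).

~Q = 1 − 0.568 = 0.432
P ↔ Q = 1 − |0.458 − 0.568| = 1 − 0.110 = 0.890
0 ∧ (P ↔ Q) = min(0.000, 0.890) = 0.000
(0 ∧ (P ↔ Q)) ∧ Q = min(0.000, 0.568) = 0.000
Q ∧ P = min(0.568, 0.458) = 0.458
(Q ∧ P) → Q = min(1, 1 − 0.458 + 0.568) = min(1, 1.110) = 1.000
((0 ∧ (P ↔ Q)) ∧ Q) ∧ ((Q ∧ P) → Q) = min(0.000, 1.000) = 0.000
~(((0 ∧ (P ↔ Q)) ∧ Q) ∧ ((Q ∧ P) → Q)) = 1 − 0.000 = 1.000
~Q ⊕ ~(((0 ∧ (P ↔ Q)) ∧ Q) ∧ ((Q ∧ P) → Q)) = min(1, 0.432 + 1.000) = min(1, 1.432) = 1.000
(~Q ⊕ ~(((0 ∧ (P ↔ Q)) ∧ Q) ∧ ((Q ∧ P) → Q))) → Q = min(1, 1 − 1.000 + 0.568) = min(1, 0.568) = 0.568
~((~Q ⊕ ~(((0 ∧ (P ↔ Q)) ∧ Q) ∧ ((Q ∧ P) → Q))) → Q) = 1 − 0.568 = 0.432

0.432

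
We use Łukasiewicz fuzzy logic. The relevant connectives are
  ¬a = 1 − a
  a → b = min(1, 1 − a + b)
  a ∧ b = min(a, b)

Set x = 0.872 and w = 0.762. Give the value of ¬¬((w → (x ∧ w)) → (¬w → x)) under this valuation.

1.000

x ∧ w = min(0.872, 0.762) = 0.762
w → (x ∧ w) = min(1, 1 − 0.762 + 0.762) = min(1, 1.000) = 1.000
¬w = 1 − 0.762 = 0.238
¬w → x = min(1, 1 − 0.238 + 0.872) = min(1, 1.634) = 1.000
(w → (x ∧ w)) → (¬w → x) = min(1, 1 − 1.000 + 1.000) = min(1, 1.000) = 1.000
¬((w → (x ∧ w)) → (¬w → x)) = 1 − 1.000 = 0.000
¬¬((w → (x ∧ w)) → (¬w → x)) = 1 − 0.000 = 1.000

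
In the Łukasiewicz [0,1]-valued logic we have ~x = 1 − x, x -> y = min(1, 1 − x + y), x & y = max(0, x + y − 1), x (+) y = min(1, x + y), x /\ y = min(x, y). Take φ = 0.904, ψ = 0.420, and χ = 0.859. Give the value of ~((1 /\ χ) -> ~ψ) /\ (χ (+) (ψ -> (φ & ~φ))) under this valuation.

1 /\ χ = min(1.000, 0.859) = 0.859
~ψ = 1 − 0.420 = 0.580
(1 /\ χ) -> ~ψ = min(1, 1 − 0.859 + 0.580) = min(1, 0.721) = 0.721
~((1 /\ χ) -> ~ψ) = 1 − 0.721 = 0.279
~φ = 1 − 0.904 = 0.096
φ & ~φ = max(0, 0.904 + 0.096 − 1) = max(0, 0.000) = 0.000
ψ -> (φ & ~φ) = min(1, 1 − 0.420 + 0.000) = min(1, 0.580) = 0.580
χ (+) (ψ -> (φ & ~φ)) = min(1, 0.859 + 0.580) = min(1, 1.439) = 1.000
~((1 /\ χ) -> ~ψ) /\ (χ (+) (ψ -> (φ & ~φ))) = min(0.279, 1.000) = 0.279

0.279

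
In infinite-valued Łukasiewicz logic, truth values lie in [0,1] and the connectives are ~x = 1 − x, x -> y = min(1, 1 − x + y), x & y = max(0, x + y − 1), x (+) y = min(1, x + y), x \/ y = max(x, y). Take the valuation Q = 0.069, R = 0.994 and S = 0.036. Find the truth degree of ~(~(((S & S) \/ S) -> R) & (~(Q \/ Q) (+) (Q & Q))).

1.000

S & S = max(0, 0.036 + 0.036 − 1) = max(0, -0.928) = 0.000
(S & S) \/ S = max(0.000, 0.036) = 0.036
((S & S) \/ S) -> R = min(1, 1 − 0.036 + 0.994) = min(1, 1.958) = 1.000
~(((S & S) \/ S) -> R) = 1 − 1.000 = 0.000
Q \/ Q = max(0.069, 0.069) = 0.069
~(Q \/ Q) = 1 − 0.069 = 0.931
Q & Q = max(0, 0.069 + 0.069 − 1) = max(0, -0.862) = 0.000
~(Q \/ Q) (+) (Q & Q) = min(1, 0.931 + 0.000) = min(1, 0.931) = 0.931
~(((S & S) \/ S) -> R) & (~(Q \/ Q) (+) (Q & Q)) = max(0, 0.000 + 0.931 − 1) = max(0, -0.069) = 0.000
~(~(((S & S) \/ S) -> R) & (~(Q \/ Q) (+) (Q & Q))) = 1 − 0.000 = 1.000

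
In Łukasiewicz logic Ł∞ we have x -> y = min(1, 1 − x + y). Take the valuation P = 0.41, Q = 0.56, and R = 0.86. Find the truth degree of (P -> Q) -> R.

P -> Q = min(1, 1 − 0.41 + 0.56) = min(1, 1.15) = 1.00
(P -> Q) -> R = min(1, 1 − 1.00 + 0.86) = min(1, 0.86) = 0.86

0.86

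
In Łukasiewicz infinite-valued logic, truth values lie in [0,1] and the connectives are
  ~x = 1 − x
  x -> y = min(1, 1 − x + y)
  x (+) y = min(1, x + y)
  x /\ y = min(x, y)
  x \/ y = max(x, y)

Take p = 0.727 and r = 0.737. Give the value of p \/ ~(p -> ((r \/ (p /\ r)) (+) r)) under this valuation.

0.727

p /\ r = min(0.727, 0.737) = 0.727
r \/ (p /\ r) = max(0.737, 0.727) = 0.737
(r \/ (p /\ r)) (+) r = min(1, 0.737 + 0.737) = min(1, 1.474) = 1.000
p -> ((r \/ (p /\ r)) (+) r) = min(1, 1 − 0.727 + 1.000) = min(1, 1.273) = 1.000
~(p -> ((r \/ (p /\ r)) (+) r)) = 1 − 1.000 = 0.000
p \/ ~(p -> ((r \/ (p /\ r)) (+) r)) = max(0.727, 0.000) = 0.727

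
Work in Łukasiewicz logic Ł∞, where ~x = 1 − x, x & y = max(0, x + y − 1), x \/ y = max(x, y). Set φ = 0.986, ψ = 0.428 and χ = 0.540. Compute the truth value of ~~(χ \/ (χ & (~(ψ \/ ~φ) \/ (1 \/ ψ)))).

0.540

~φ = 1 − 0.986 = 0.014
ψ \/ ~φ = max(0.428, 0.014) = 0.428
~(ψ \/ ~φ) = 1 − 0.428 = 0.572
1 \/ ψ = max(1.000, 0.428) = 1.000
~(ψ \/ ~φ) \/ (1 \/ ψ) = max(0.572, 1.000) = 1.000
χ & (~(ψ \/ ~φ) \/ (1 \/ ψ)) = max(0, 0.540 + 1.000 − 1) = max(0, 0.540) = 0.540
χ \/ (χ & (~(ψ \/ ~φ) \/ (1 \/ ψ))) = max(0.540, 0.540) = 0.540
~(χ \/ (χ & (~(ψ \/ ~φ) \/ (1 \/ ψ)))) = 1 − 0.540 = 0.460
~~(χ \/ (χ & (~(ψ \/ ~φ) \/ (1 \/ ψ)))) = 1 − 0.460 = 0.540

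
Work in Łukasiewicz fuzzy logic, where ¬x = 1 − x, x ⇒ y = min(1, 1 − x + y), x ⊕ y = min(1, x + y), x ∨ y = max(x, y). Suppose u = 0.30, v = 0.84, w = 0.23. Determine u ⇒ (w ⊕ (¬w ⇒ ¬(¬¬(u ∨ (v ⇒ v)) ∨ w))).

1.00

¬w = 1 − 0.23 = 0.77
v ⇒ v = min(1, 1 − 0.84 + 0.84) = min(1, 1.00) = 1.00
u ∨ (v ⇒ v) = max(0.30, 1.00) = 1.00
¬(u ∨ (v ⇒ v)) = 1 − 1.00 = 0.00
¬¬(u ∨ (v ⇒ v)) = 1 − 0.00 = 1.00
¬¬(u ∨ (v ⇒ v)) ∨ w = max(1.00, 0.23) = 1.00
¬(¬¬(u ∨ (v ⇒ v)) ∨ w) = 1 − 1.00 = 0.00
¬w ⇒ ¬(¬¬(u ∨ (v ⇒ v)) ∨ w) = min(1, 1 − 0.77 + 0.00) = min(1, 0.23) = 0.23
w ⊕ (¬w ⇒ ¬(¬¬(u ∨ (v ⇒ v)) ∨ w)) = min(1, 0.23 + 0.23) = min(1, 0.46) = 0.46
u ⇒ (w ⊕ (¬w ⇒ ¬(¬¬(u ∨ (v ⇒ v)) ∨ w))) = min(1, 1 − 0.30 + 0.46) = min(1, 1.16) = 1.00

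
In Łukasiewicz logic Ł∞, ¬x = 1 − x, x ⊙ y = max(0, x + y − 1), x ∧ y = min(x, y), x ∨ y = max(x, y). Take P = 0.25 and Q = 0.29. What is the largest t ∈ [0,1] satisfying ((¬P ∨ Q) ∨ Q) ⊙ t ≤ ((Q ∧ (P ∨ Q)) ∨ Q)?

¬P = 1 − 0.25 = 0.75
¬P ∨ Q = max(0.75, 0.29) = 0.75
(¬P ∨ Q) ∨ Q = max(0.75, 0.29) = 0.75
So the left factor is (¬P ∨ Q) ∨ Q = 0.75.
P ∨ Q = max(0.25, 0.29) = 0.29
Q ∧ (P ∨ Q) = min(0.29, 0.29) = 0.29
(Q ∧ (P ∨ Q)) ∨ Q = max(0.29, 0.29) = 0.29
So the right-hand bound is (Q ∧ (P ∨ Q)) ∨ Q = 0.29.
The residuum of the Łukasiewicz t-norm gives the supremum: min(1, 1 − 0.75 + 0.29).
1 − 0.75 + 0.29 = 0.54, so t = min(1, 0.54) = 0.54.
Check: 0.75 ⊙ 0.54 = max(0, 0.29) = 0.29 ≤ 0.29.

0.54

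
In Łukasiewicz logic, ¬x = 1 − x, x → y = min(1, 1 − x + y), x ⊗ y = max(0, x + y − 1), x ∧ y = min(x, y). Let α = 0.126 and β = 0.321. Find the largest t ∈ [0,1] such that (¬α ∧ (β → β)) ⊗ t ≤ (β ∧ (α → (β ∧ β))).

¬α = 1 − 0.126 = 0.874
β → β = min(1, 1 − 0.321 + 0.321) = min(1, 1.000) = 1.000
¬α ∧ (β → β) = min(0.874, 1.000) = 0.874
So the left factor is ¬α ∧ (β → β) = 0.874.
β ∧ β = min(0.321, 0.321) = 0.321
α → (β ∧ β) = min(1, 1 − 0.126 + 0.321) = min(1, 1.195) = 1.000
β ∧ (α → (β ∧ β)) = min(0.321, 1.000) = 0.321
So the right-hand bound is β ∧ (α → (β ∧ β)) = 0.321.
The residuum of the Łukasiewicz t-norm gives the supremum: min(1, 1 − 0.874 + 0.321).
1 − 0.874 + 0.321 = 0.447, so t = min(1, 0.447) = 0.447.
Check: 0.874 ⊗ 0.447 = max(0, 0.321) = 0.321 ≤ 0.321.

0.447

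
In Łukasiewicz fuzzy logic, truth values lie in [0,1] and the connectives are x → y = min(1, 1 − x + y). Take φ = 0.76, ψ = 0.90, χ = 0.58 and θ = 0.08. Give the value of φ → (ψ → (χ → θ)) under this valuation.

0.84

χ → θ = min(1, 1 − 0.58 + 0.08) = min(1, 0.50) = 0.50
ψ → (χ → θ) = min(1, 1 − 0.90 + 0.50) = min(1, 0.60) = 0.60
φ → (ψ → (χ → θ)) = min(1, 1 − 0.76 + 0.60) = min(1, 0.84) = 0.84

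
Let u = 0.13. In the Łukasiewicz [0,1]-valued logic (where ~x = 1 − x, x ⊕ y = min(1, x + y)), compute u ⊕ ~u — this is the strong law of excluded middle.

~u = 1 − 0.13 = 0.87
u ⊕ ~u = min(1, 0.13 + 0.87) = min(1, 1.00) = 1.00
(As expected: always 1 in Ł∞ since a ⊕ (1−a) = 1.)

1.00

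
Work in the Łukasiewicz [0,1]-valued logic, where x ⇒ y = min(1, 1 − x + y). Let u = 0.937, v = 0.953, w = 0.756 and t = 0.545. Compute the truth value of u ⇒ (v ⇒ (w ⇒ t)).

0.899

w ⇒ t = min(1, 1 − 0.756 + 0.545) = min(1, 0.789) = 0.789
v ⇒ (w ⇒ t) = min(1, 1 − 0.953 + 0.789) = min(1, 0.836) = 0.836
u ⇒ (v ⇒ (w ⇒ t)) = min(1, 1 − 0.937 + 0.836) = min(1, 0.899) = 0.899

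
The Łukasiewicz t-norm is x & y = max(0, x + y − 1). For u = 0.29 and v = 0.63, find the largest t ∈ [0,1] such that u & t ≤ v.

The residuum of the Łukasiewicz t-norm gives the supremum: min(1, 1 − 0.29 + 0.63).
1 − 0.29 + 0.63 = 1.34, so t = min(1, 1.34) = 1.00.
Check: 0.29 & 1.00 = max(0, 0.29) = 0.29 ≤ 0.63.

1.00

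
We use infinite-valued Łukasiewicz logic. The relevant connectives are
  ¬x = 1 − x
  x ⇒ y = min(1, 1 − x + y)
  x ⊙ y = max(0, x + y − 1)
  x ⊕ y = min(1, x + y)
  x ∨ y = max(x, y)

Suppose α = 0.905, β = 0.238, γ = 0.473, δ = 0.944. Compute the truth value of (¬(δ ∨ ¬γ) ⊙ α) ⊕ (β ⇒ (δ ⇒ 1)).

1.000

¬γ = 1 − 0.473 = 0.527
δ ∨ ¬γ = max(0.944, 0.527) = 0.944
¬(δ ∨ ¬γ) = 1 − 0.944 = 0.056
¬(δ ∨ ¬γ) ⊙ α = max(0, 0.056 + 0.905 − 1) = max(0, -0.039) = 0.000
δ ⇒ 1 = min(1, 1 − 0.944 + 1.000) = min(1, 1.056) = 1.000
β ⇒ (δ ⇒ 1) = min(1, 1 − 0.238 + 1.000) = min(1, 1.762) = 1.000
(¬(δ ∨ ¬γ) ⊙ α) ⊕ (β ⇒ (δ ⇒ 1)) = min(1, 0.000 + 1.000) = min(1, 1.000) = 1.000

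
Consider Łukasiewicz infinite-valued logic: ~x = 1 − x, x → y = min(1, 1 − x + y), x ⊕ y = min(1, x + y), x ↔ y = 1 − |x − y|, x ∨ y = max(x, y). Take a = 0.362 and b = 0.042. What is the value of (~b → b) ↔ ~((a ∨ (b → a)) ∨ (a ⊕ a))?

~b = 1 − 0.042 = 0.958
~b → b = min(1, 1 − 0.958 + 0.042) = min(1, 0.084) = 0.084
b → a = min(1, 1 − 0.042 + 0.362) = min(1, 1.320) = 1.000
a ∨ (b → a) = max(0.362, 1.000) = 1.000
a ⊕ a = min(1, 0.362 + 0.362) = min(1, 0.724) = 0.724
(a ∨ (b → a)) ∨ (a ⊕ a) = max(1.000, 0.724) = 1.000
~((a ∨ (b → a)) ∨ (a ⊕ a)) = 1 − 1.000 = 0.000
(~b → b) ↔ ~((a ∨ (b → a)) ∨ (a ⊕ a)) = 1 − |0.084 − 0.000| = 1 − 0.084 = 0.916

0.916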